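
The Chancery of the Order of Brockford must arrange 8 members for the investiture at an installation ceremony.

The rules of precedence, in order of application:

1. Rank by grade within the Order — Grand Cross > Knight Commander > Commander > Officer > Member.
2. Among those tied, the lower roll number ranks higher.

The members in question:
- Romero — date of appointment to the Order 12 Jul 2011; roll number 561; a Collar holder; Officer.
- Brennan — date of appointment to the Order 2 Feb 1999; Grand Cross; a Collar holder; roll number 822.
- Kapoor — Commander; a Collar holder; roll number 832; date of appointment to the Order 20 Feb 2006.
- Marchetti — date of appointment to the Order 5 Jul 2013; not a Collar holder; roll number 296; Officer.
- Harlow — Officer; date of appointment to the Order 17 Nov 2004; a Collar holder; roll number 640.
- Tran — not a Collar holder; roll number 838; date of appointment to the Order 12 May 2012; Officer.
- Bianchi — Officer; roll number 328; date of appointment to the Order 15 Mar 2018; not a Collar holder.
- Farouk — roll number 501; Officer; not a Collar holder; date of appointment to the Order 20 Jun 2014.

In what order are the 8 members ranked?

By grade within the Order: Brennan (Grand Cross); then Kapoor (Commander); then Marchetti, Bianchi, Farouk, Romero, Harlow and Tran (Officer).
Among Marchetti, Bianchi, Farouk, Romero, Harlow and Tran, by roll number (lower first): Marchetti (296) before Bianchi (328) before Farouk (501) before Romero (561) before Harlow (640) before Tran (838).
Full order: Brennan, Kapoor, Marchetti, Bianchi, Farouk, Romero, Harlow, Tran.

Brennan, Kapoor, Marchetti, Bianchi, Farouk, Romero, Harlow, Tran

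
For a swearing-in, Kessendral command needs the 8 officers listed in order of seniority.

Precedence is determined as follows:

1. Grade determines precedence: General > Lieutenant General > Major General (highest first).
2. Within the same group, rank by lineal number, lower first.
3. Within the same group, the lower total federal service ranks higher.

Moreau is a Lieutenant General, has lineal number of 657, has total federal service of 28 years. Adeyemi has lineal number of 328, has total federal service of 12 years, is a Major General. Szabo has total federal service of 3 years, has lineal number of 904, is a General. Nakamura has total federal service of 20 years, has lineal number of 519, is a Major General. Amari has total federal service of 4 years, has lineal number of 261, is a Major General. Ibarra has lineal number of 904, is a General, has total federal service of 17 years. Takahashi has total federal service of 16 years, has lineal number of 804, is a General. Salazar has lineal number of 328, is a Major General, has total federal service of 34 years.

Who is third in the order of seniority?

By grade: Takahashi, Szabo and Ibarra (General); then Moreau (Lieutenant General); then Amari, Adeyemi, Salazar and Nakamura (Major General).
Among Takahashi, Szabo and Ibarra, by lineal number (lower first): Takahashi (804) before Szabo and Ibarra (904).
Among Szabo and Ibarra, by total federal service (lower first): Szabo (3 years) before Ibarra (17 years).
Among Amari, Adeyemi, Salazar and Nakamura, by lineal number (lower first): Amari (261) before Adeyemi and Salazar (328) before Nakamura (519).
Among Adeyemi and Salazar, by total federal service (lower first): Adeyemi (12 years) before Salazar (34 years).
Order: Takahashi, Szabo, Ibarra, Moreau, Amari, Adeyemi, Salazar, Nakamura.

Ibarra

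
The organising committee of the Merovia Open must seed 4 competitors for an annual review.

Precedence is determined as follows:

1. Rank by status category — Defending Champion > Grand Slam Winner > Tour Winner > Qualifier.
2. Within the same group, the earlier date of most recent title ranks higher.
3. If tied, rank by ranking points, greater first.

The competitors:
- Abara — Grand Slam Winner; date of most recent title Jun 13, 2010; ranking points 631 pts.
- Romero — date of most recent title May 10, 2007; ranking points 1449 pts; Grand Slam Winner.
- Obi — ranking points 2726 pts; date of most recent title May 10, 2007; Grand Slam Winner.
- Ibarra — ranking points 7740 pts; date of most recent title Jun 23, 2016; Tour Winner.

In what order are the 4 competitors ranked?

Obi, Romero, Abara, Ibarra

By status category: Obi, Romero and Abara (Grand Slam Winner); then Ibarra (Tour Winner).
Among Obi, Romero and Abara, by date of most recent title (earlier first): Obi and Romero (May 10, 2007) before Abara (Jun 13, 2010).
Among Obi and Romero, by ranking points (higher first): Obi (2726 pts) before Romero (1449 pts).
Full order: Obi, Romero, Abara, Ibarra.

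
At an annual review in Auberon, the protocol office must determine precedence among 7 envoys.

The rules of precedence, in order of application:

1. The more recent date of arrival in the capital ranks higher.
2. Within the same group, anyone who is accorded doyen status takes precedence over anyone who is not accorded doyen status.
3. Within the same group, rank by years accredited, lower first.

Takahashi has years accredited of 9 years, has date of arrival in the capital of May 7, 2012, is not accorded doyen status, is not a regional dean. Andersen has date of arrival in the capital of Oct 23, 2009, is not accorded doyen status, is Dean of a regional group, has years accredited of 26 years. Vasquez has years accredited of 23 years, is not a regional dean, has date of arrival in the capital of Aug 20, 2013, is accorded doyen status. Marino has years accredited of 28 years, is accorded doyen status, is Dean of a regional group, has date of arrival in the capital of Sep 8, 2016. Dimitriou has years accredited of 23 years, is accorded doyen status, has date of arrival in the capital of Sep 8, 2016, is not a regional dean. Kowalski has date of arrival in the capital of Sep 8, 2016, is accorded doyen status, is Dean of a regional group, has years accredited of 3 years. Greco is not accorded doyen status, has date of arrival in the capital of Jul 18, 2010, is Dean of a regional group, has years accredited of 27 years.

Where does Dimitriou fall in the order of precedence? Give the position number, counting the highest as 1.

By date of arrival in the capital (later first): Kowalski, Dimitriou and Marino (each Sep 8, 2016); then Vasquez (Aug 20, 2013); then Takahashi (May 7, 2012); then Greco (Jul 18, 2010); then Andersen (Oct 23, 2009).
Kowalski, Dimitriou and Marino are each accorded doyen status, so the next rule applies.
Among Kowalski, Dimitriou and Marino, by years accredited (lower first): Kowalski (3 years) before Dimitriou (23 years) before Marino (28 years).
Order: Kowalski, Dimitriou, Marino, Vasquez, Takahashi, Greco, Andersen. So position 2.

2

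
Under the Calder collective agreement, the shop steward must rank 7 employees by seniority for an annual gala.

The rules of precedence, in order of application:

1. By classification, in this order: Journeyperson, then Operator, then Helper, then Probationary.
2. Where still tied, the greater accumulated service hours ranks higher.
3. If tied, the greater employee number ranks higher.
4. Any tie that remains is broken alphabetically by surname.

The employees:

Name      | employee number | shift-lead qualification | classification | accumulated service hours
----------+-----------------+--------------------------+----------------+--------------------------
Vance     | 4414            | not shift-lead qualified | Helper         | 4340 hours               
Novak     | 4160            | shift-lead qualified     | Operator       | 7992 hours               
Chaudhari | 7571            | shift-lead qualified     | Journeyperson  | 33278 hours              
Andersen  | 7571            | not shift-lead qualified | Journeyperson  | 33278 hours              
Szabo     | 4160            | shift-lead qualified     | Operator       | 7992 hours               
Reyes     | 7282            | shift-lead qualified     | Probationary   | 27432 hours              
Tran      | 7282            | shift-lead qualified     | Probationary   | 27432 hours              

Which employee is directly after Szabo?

By classification: Andersen and Chaudhari (Journeyperson); then Novak and Szabo (Operator); then Vance (Helper); then Reyes and Tran (Probationary).
Andersen and Chaudhari both have accumulated service hours 33278 hours, so the next rule applies.
Andersen and Chaudhari both have employee number 7571, so the next rule applies.
Among Andersen and Chaudhari, alphabetically by surname: Andersen before Chaudhari.
Novak and Szabo both have accumulated service hours 7992 hours, so the next rule applies.
Novak and Szabo both have employee number 4160, so the next rule applies.
Among Novak and Szabo, alphabetically by surname: Novak before Szabo.
Reyes and Tran both have accumulated service hours 27432 hours, so the next rule applies.
Reyes and Tran both have employee number 7282, so the next rule applies.
Among Reyes and Tran, alphabetically by surname: Reyes before Tran.
Order: Andersen, Chaudhari, Novak, Szabo, Vance, Reyes, Tran.

Vance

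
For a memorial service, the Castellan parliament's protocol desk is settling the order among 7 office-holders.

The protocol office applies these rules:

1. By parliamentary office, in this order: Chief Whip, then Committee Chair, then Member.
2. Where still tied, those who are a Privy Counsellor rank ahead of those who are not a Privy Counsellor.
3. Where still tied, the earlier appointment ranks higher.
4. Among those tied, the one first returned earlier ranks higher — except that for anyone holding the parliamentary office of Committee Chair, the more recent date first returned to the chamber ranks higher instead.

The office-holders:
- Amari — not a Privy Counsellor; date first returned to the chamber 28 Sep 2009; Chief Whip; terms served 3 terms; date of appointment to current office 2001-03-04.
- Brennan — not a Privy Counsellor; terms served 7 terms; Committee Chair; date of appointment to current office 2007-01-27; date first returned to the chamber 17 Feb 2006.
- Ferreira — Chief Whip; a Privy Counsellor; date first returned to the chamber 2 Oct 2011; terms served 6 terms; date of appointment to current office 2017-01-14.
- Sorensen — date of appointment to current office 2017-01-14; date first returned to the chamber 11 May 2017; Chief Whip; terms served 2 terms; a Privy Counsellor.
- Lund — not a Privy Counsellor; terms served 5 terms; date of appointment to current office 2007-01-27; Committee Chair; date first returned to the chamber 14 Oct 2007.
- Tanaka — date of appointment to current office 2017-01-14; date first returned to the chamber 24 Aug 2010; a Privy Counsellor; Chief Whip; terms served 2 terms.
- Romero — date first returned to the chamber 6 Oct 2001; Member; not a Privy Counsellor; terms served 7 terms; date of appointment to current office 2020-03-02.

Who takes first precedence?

Tanaka

By parliamentary office: Tanaka, Ferreira, Sorensen and Amari (Chief Whip); then Lund and Brennan (Committee Chair); then Romero (Member).
Among Tanaka, Ferreira, Sorensen and Amari, a Privy Counsellor before not a Privy Counsellor: Tanaka, Ferreira and Sorensen (a Privy Counsellor) before Amari (not a Privy Counsellor).
Tanaka, Ferreira and Sorensen all have date of appointment to current office 2017-01-14, so the next rule applies.
Among Tanaka, Ferreira and Sorensen, by date first returned to the chamber (earlier first): Tanaka (24 Aug 2010) before Ferreira (2 Oct 2011) before Sorensen (11 May 2017).
Lund and Brennan are each not a Privy Counsellor, so the next rule applies.
Lund and Brennan both have date of appointment to current office 2007-01-27, so the next rule applies.
Among Lund and Brennan, by date first returned to the chamber (later first) (reversed rule for this group): Lund (14 Oct 2007) before Brennan (17 Feb 2006).
Order: Tanaka, Ferreira, Sorensen, Amari, Lund, Brennan, Romero.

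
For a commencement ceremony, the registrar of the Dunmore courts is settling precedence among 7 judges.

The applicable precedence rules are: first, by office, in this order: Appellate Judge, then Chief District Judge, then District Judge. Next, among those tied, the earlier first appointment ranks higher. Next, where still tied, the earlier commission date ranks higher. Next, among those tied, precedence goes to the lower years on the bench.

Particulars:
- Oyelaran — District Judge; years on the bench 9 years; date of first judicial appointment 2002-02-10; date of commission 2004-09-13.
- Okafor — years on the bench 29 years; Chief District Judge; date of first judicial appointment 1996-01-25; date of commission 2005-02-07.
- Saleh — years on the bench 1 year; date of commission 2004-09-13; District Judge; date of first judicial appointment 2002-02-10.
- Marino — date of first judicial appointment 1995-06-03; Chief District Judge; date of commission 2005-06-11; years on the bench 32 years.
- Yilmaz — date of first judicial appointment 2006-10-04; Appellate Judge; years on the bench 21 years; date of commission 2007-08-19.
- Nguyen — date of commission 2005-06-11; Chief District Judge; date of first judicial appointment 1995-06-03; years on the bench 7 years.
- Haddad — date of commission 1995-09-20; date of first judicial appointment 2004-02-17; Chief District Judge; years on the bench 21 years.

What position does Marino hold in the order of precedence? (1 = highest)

By office: Yilmaz (Appellate Judge); then Nguyen, Marino, Okafor and Haddad (Chief District Judge); then Saleh and Oyelaran (District Judge).
Among Nguyen, Marino, Okafor and Haddad, by date of first judicial appointment (earlier first): Nguyen and Marino (1995-06-03) before Okafor (1996-01-25) before Haddad (2004-02-17).
Nguyen and Marino both have date of commission 2005-06-11, so the next rule applies.
Among Nguyen and Marino, by years on the bench (lower first): Nguyen (7 years) before Marino (32 years).
Saleh and Oyelaran both have date of first judicial appointment 2002-02-10, so the next rule applies.
Saleh and Oyelaran both have date of commission 2004-09-13, so the next rule applies.
Among Saleh and Oyelaran, by years on the bench (lower first): Saleh (1 year) before Oyelaran (9 years).
Order: Yilmaz, Nguyen, Marino, Okafor, Haddad, Saleh, Oyelaran. So position 3.

3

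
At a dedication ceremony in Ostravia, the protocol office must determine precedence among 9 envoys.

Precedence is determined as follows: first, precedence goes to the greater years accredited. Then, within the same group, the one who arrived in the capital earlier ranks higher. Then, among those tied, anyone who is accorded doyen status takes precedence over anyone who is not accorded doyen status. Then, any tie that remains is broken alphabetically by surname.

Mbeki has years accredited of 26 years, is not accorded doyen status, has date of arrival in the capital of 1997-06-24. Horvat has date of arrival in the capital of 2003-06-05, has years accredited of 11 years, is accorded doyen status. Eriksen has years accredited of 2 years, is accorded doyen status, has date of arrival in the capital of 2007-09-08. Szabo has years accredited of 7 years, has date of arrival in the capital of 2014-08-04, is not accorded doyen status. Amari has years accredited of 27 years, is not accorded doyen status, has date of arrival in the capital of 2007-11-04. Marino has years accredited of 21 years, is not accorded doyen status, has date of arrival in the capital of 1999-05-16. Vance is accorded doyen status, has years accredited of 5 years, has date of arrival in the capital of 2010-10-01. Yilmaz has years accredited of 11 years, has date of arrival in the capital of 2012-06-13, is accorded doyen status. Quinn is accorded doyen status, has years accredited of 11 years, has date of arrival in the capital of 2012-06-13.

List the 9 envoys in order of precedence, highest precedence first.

By years accredited (higher first): Amari (27 years); then Mbeki (26 years); then Marino (21 years); then Horvat, Quinn and Yilmaz (each 11 years); then Szabo (7 years); then Vance (5 years); then Eriksen (2 years).
Among Horvat, Quinn and Yilmaz, by date of arrival in the capital (earlier first): Horvat (2003-06-05) before Quinn and Yilmaz (2012-06-13).
Quinn and Yilmaz are each accorded doyen status, so the next rule applies.
Among Quinn and Yilmaz, alphabetically by surname: Quinn before Yilmaz.
Full order: Amari, Mbeki, Marino, Horvat, Quinn, Yilmaz, Szabo, Vance, Eriksen.

Amari, Mbeki, Marino, Horvat, Quinn, Yilmaz, Szabo, Vance, Eriksen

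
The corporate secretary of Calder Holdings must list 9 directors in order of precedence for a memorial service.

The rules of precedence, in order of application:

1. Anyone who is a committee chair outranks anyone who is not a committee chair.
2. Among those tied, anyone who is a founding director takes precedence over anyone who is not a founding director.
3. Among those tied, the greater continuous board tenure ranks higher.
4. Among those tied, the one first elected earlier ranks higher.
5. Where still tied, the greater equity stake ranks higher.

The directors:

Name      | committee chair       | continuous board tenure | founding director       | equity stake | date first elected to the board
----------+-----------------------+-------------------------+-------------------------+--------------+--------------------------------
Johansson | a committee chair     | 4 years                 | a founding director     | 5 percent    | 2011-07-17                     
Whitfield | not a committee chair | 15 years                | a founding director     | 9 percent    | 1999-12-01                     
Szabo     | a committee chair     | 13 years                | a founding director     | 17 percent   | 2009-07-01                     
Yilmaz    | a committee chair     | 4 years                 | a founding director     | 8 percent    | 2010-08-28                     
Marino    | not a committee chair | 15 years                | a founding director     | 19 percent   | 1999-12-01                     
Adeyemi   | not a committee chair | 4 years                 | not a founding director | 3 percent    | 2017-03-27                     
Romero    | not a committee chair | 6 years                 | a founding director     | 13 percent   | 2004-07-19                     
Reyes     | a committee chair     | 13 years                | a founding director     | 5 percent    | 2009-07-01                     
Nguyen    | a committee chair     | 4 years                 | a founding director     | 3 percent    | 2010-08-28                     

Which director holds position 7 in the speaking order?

Whitfield

By the first rule: Szabo, Reyes, Yilmaz, Nguyen and Johansson (each a committee chair); then Marino, Whitfield, Romero and Adeyemi (each not a committee chair).
Szabo, Reyes, Yilmaz, Nguyen and Johansson are each a founding director, so the next rule applies.
Among Szabo, Reyes, Yilmaz, Nguyen and Johansson, by continuous board tenure (higher first): Szabo and Reyes (13 years) before Yilmaz, Nguyen and Johansson (4 years).
Szabo and Reyes both have date first elected to the board 2009-07-01, so the next rule applies.
Among Szabo and Reyes, by equity stake (higher first): Szabo (17 percent) before Reyes (5 percent).
Among Yilmaz, Nguyen and Johansson, by date first elected to the board (earlier first): Yilmaz and Nguyen (2010-08-28) before Johansson (2011-07-17).
Among Yilmaz and Nguyen, by equity stake (higher first): Yilmaz (8 percent) before Nguyen (3 percent).
Among Marino, Whitfield, Romero and Adeyemi, a founding director before not a founding director: Marino, Whitfield and Romero (a founding director) before Adeyemi (not a founding director).
Among Marino, Whitfield and Romero, by continuous board tenure (higher first): Marino and Whitfield (15 years) before Romero (6 years).
Marino and Whitfield both have date first elected to the board 1999-12-01, so the next rule applies.
Among Marino and Whitfield, by equity stake (higher first): Marino (19 percent) before Whitfield (9 percent).
Order: Szabo, Reyes, Yilmaz, Nguyen, Johansson, Marino, Whitfield, Romero, Adeyemi.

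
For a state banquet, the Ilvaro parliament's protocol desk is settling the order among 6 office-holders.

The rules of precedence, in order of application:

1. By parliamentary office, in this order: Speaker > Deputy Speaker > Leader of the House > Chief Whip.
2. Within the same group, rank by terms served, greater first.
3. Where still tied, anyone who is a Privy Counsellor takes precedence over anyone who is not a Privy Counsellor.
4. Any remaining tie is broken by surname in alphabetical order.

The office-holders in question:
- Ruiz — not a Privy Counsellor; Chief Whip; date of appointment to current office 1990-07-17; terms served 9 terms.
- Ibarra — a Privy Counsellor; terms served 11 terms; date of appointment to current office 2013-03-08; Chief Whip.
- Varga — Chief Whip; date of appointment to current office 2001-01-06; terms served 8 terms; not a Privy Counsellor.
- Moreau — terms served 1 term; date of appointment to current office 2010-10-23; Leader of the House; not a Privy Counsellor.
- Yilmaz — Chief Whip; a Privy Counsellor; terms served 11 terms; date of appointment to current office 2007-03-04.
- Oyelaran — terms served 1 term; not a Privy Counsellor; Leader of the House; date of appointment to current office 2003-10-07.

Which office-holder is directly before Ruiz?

Yilmaz

By parliamentary office: Moreau and Oyelaran (Leader of the House); then Ibarra, Yilmaz, Ruiz and Varga (Chief Whip).
Moreau and Oyelaran both have terms served 1 term, so the next rule applies.
Moreau and Oyelaran are each not a Privy Counsellor, so the next rule applies.
Among Moreau and Oyelaran, alphabetically by surname: Moreau before Oyelaran.
Among Ibarra, Yilmaz, Ruiz and Varga, by terms served (higher first): Ibarra and Yilmaz (11 terms) before Ruiz (9 terms) before Varga (8 terms).
Ibarra and Yilmaz are each a Privy Counsellor, so the next rule applies.
Among Ibarra and Yilmaz, alphabetically by surname: Ibarra before Yilmaz.
Order: Moreau, Oyelaran, Ibarra, Yilmaz, Ruiz, Varga.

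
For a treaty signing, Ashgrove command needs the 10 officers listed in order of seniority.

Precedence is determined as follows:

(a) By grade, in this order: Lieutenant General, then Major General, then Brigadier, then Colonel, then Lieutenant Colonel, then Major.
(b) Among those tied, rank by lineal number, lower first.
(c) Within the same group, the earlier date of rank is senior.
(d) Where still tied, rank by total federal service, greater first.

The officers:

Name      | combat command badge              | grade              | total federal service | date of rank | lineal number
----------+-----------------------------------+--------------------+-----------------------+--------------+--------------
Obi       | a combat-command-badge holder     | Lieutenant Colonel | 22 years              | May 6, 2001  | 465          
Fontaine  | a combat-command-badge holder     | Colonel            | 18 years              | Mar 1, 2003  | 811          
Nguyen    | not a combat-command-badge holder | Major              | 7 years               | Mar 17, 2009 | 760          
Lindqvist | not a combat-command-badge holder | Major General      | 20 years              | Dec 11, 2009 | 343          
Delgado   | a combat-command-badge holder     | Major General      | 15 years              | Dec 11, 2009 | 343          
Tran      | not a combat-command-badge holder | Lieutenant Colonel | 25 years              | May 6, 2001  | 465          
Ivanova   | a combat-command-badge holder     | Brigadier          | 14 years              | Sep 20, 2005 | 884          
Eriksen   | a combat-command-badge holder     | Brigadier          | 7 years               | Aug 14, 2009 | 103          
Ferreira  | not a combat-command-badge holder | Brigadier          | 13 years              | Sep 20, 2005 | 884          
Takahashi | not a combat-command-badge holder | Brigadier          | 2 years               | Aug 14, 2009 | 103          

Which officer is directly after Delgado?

Eriksen

By grade: Lindqvist and Delgado (Major General); then Eriksen, Takahashi, Ivanova and Ferreira (Brigadier); then Fontaine (Colonel); then Tran and Obi (Lieutenant Colonel); then Nguyen (Major).
Lindqvist and Delgado both have lineal number 343, so the next rule applies.
Lindqvist and Delgado both have date of rank Dec 11, 2009, so the next rule applies.
Among Lindqvist and Delgado, by total federal service (higher first): Lindqvist (20 years) before Delgado (15 years).
Among Eriksen, Takahashi, Ivanova and Ferreira, by lineal number (lower first): Eriksen and Takahashi (103) before Ivanova and Ferreira (884).
Eriksen and Takahashi both have date of rank Aug 14, 2009, so the next rule applies.
Among Eriksen and Takahashi, by total federal service (higher first): Eriksen (7 years) before Takahashi (2 years).
Ivanova and Ferreira both have date of rank Sep 20, 2005, so the next rule applies.
Among Ivanova and Ferreira, by total federal service (higher first): Ivanova (14 years) before Ferreira (13 years).
Tran and Obi both have lineal number 465, so the next rule applies.
Tran and Obi both have date of rank May 6, 2001, so the next rule applies.
Among Tran and Obi, by total federal service (higher first): Tran (25 years) before Obi (22 years).
Order: Lindqvist, Delgado, Eriksen, Takahashi, Ivanova, Ferreira, Fontaine, Tran, Obi, Nguyen.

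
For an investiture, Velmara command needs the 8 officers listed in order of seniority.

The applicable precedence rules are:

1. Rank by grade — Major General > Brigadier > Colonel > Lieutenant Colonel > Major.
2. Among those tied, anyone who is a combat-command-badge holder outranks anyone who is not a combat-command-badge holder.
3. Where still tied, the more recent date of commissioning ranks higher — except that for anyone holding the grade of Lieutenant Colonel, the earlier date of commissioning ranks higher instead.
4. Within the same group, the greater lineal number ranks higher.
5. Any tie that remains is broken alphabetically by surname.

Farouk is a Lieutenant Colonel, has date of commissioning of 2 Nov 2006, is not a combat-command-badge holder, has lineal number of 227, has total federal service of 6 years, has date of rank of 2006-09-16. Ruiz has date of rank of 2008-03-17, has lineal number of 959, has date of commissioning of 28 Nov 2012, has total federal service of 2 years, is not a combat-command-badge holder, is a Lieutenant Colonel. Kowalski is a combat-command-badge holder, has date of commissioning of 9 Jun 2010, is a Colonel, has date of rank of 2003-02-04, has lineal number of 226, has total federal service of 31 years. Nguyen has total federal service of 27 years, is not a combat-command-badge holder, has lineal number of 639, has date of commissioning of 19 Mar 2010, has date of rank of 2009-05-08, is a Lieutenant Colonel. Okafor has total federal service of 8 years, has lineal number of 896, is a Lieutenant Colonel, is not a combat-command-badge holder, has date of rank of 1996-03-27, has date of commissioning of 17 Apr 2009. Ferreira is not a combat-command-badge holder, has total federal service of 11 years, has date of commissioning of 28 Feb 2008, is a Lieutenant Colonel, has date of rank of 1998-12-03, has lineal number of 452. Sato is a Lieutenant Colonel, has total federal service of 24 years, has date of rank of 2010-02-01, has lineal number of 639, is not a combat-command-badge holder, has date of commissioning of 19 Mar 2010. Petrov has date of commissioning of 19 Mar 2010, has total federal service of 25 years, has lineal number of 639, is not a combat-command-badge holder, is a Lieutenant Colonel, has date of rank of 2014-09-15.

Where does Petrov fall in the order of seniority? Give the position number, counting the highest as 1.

6

By grade: Kowalski (Colonel); then Farouk, Ferreira, Okafor, Nguyen, Petrov, Sato and Ruiz (Lieutenant Colonel).
Farouk, Ferreira, Okafor, Nguyen, Petrov, Sato and Ruiz are each not a combat-command-badge holder, so the next rule applies.
Among Farouk, Ferreira, Okafor, Nguyen, Petrov, Sato and Ruiz, by date of commissioning (earlier first) (reversed rule for this group): Farouk (2 Nov 2006) before Ferreira (28 Feb 2008) before Okafor (17 Apr 2009) before Nguyen, Petrov and Sato (19 Mar 2010) before Ruiz (28 Nov 2012).
Nguyen, Petrov and Sato all have lineal number 639, so the next rule applies.
Among Nguyen, Petrov and Sato, alphabetically by surname: Nguyen before Petrov before Sato.
Order: Kowalski, Farouk, Ferreira, Okafor, Nguyen, Petrov, Sato, Ruiz. So position 6.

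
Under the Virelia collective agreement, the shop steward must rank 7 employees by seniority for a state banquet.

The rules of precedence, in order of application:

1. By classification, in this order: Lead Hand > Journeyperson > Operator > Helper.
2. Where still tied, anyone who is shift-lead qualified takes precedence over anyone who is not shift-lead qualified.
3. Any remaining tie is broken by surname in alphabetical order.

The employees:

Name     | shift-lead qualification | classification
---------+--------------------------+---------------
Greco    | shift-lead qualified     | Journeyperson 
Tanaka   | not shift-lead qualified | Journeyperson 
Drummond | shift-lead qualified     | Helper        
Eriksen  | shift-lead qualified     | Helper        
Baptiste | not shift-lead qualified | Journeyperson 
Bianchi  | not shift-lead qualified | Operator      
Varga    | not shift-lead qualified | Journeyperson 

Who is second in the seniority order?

By classification: Greco, Baptiste, Tanaka and Varga (Journeyperson); then Bianchi (Operator); then Drummond and Eriksen (Helper).
Among Greco, Baptiste, Tanaka and Varga, shift-lead qualified before not shift-lead qualified: Greco (shift-lead qualified) before Baptiste, Tanaka and Varga (not shift-lead qualified).
Among Baptiste, Tanaka and Varga, alphabetically by surname: Baptiste before Tanaka before Varga.
Drummond and Eriksen are each shift-lead qualified, so the next rule applies.
Among Drummond and Eriksen, alphabetically by surname: Drummond before Eriksen.
Order: Greco, Baptiste, Tanaka, Varga, Bianchi, Drummond, Eriksen.

Baptiste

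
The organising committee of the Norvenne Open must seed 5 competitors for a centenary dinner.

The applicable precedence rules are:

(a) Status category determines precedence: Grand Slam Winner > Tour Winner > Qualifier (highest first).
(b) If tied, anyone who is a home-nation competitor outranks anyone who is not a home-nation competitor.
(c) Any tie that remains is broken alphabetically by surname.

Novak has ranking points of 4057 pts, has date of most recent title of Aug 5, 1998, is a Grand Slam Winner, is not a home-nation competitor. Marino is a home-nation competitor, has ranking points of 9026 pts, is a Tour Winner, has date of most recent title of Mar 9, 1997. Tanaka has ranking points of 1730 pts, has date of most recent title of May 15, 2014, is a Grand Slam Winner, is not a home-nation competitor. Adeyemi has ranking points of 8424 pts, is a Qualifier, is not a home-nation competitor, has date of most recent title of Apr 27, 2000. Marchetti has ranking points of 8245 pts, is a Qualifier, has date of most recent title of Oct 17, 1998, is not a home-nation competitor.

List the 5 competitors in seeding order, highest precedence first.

By status category: Novak and Tanaka (Grand Slam Winner); then Marino (Tour Winner); then Adeyemi and Marchetti (Qualifier).
Novak and Tanaka are each not a home-nation competitor, so the next rule applies.
Among Novak and Tanaka, alphabetically by surname: Novak before Tanaka.
Adeyemi and Marchetti are each not a home-nation competitor, so the next rule applies.
Among Adeyemi and Marchetti, alphabetically by surname: Adeyemi before Marchetti.
Full order: Novak, Tanaka, Marino, Adeyemi, Marchetti.

Novak, Tanaka, Marino, Adeyemi, Marchetti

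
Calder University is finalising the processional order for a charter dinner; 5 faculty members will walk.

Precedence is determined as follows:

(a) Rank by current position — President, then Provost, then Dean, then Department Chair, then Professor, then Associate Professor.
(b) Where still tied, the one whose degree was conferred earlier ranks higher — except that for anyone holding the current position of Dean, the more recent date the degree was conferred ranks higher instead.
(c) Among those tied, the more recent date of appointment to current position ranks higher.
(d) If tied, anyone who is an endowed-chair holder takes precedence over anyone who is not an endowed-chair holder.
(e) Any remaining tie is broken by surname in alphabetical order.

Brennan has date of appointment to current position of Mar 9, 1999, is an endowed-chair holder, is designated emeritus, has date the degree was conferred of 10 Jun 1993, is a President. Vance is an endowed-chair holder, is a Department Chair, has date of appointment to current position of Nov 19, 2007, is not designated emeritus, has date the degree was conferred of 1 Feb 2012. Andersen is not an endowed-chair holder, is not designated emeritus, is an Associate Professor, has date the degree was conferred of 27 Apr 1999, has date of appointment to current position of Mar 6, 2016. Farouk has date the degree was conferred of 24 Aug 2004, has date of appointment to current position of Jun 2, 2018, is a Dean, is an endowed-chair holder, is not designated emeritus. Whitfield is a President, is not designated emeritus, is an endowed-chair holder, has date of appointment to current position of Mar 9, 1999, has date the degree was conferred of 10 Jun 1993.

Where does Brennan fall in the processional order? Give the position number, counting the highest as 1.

1

By current position: Brennan and Whitfield (President); then Farouk (Dean); then Vance (Department Chair); then Andersen (Associate Professor).
Brennan and Whitfield both have date the degree was conferred 10 Jun 1993, so the next rule applies.
Brennan and Whitfield both have date of appointment to current position Mar 9, 1999, so the next rule applies.
Brennan and Whitfield are each an endowed-chair holder, so the next rule applies.
Among Brennan and Whitfield, alphabetically by surname: Brennan before Whitfield.
Order: Brennan, Whitfield, Farouk, Vance, Andersen. So position 1.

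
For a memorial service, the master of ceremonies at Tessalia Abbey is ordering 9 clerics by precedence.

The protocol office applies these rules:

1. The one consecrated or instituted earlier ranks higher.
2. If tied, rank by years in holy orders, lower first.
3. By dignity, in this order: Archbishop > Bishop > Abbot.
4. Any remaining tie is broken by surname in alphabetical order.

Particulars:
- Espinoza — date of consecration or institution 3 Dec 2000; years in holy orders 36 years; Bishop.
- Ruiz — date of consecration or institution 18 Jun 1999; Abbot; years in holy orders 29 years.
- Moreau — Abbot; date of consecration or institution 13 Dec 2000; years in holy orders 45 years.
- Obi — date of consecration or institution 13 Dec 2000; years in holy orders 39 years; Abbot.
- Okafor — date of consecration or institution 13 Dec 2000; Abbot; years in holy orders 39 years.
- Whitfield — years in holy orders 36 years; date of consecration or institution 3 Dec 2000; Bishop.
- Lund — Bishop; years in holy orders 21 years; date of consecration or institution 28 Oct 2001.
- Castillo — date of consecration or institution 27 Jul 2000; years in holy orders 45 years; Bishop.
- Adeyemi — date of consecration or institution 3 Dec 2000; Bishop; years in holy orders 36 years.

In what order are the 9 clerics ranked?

Ruiz, Castillo, Adeyemi, Espinoza, Whitfield, Obi, Okafor, Moreau, Lund

By date of consecration or institution (earlier first): Ruiz (18 Jun 1999); then Castillo (27 Jul 2000); then Adeyemi, Espinoza and Whitfield (each 3 Dec 2000); then Obi, Okafor and Moreau (each 13 Dec 2000); then Lund (28 Oct 2001).
Adeyemi, Espinoza and Whitfield all have years in holy orders 36 years, so the next rule applies.
Adeyemi, Espinoza and Whitfield are each Bishop, so the next rule applies.
Among Adeyemi, Espinoza and Whitfield, alphabetically by surname: Adeyemi before Espinoza before Whitfield.
Among Obi, Okafor and Moreau, by years in holy orders (lower first): Obi and Okafor (39 years) before Moreau (45 years).
Obi and Okafor are each Abbot, so the next rule applies.
Among Obi and Okafor, alphabetically by surname: Obi before Okafor.
Full order: Ruiz, Castillo, Adeyemi, Espinoza, Whitfield, Obi, Okafor, Moreau, Lund.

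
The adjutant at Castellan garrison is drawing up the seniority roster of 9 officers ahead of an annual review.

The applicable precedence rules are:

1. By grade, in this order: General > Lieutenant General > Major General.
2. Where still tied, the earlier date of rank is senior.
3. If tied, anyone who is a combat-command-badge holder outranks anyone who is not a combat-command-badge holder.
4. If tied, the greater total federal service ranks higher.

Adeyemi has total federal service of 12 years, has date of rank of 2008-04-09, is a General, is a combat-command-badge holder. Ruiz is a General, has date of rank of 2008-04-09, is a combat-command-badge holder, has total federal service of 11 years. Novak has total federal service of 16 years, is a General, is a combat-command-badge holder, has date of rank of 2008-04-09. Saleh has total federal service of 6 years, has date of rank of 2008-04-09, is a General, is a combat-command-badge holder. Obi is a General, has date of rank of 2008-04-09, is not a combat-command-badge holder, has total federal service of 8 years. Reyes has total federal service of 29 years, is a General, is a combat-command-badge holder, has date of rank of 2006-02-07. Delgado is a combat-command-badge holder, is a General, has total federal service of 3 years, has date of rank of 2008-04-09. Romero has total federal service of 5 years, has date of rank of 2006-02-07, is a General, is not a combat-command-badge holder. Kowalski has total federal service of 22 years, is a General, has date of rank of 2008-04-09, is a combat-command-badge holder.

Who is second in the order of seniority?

Romero

By grade: Reyes, Romero, Kowalski, Novak, Adeyemi, Ruiz, Saleh, Delgado and Obi (General).
Among Reyes, Romero, Kowalski, Novak, Adeyemi, Ruiz, Saleh, Delgado and Obi, by date of rank (earlier first): Reyes and Romero (2006-02-07) before Kowalski, Novak, Adeyemi, Ruiz, Saleh, Delgado and Obi (2008-04-09).
Among Reyes and Romero, a combat-command-badge holder before not a combat-command-badge holder: Reyes (a combat-command-badge holder) before Romero (not a combat-command-badge holder).
Among Kowalski, Novak, Adeyemi, Ruiz, Saleh, Delgado and Obi, a combat-command-badge holder before not a combat-command-badge holder: Kowalski, Novak, Adeyemi, Ruiz, Saleh and Delgado (a combat-command-badge holder) before Obi (not a combat-command-badge holder).
Among Kowalski, Novak, Adeyemi, Ruiz, Saleh and Delgado, by total federal service (higher first): Kowalski (22 years) before Novak (16 years) before Adeyemi (12 years) before Ruiz (11 years) before Saleh (6 years) before Delgado (3 years).
Order: Reyes, Romero, Kowalski, Novak, Adeyemi, Ruiz, Saleh, Delgado, Obi.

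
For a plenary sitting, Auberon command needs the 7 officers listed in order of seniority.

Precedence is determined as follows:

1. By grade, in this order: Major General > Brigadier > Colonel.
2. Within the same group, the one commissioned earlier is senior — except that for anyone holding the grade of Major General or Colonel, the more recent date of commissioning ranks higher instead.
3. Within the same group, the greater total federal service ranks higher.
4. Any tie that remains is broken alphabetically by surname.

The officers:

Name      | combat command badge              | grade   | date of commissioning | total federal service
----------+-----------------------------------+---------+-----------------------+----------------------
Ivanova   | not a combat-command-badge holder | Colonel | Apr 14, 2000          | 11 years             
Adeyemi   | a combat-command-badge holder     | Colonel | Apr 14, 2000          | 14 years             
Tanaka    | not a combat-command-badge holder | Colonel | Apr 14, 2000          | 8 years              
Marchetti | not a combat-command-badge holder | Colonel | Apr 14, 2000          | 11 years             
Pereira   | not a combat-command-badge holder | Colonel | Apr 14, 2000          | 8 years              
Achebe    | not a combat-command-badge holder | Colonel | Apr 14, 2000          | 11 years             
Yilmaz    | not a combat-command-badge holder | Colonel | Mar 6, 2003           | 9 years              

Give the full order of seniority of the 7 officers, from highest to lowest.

By grade: Yilmaz, Adeyemi, Achebe, Ivanova, Marchetti, Pereira and Tanaka (Colonel).
Among Yilmaz, Adeyemi, Achebe, Ivanova, Marchetti, Pereira and Tanaka, by date of commissioning (later first) (reversed rule for this group): Yilmaz (Mar 6, 2003) before Adeyemi, Achebe, Ivanova, Marchetti, Pereira and Tanaka (Apr 14, 2000).
Among Adeyemi, Achebe, Ivanova, Marchetti, Pereira and Tanaka, by total federal service (higher first): Adeyemi (14 years) before Achebe, Ivanova and Marchetti (11 years) before Pereira and Tanaka (8 years).
Among Achebe, Ivanova and Marchetti, alphabetically by surname: Achebe before Ivanova before Marchetti.
Among Pereira and Tanaka, alphabetically by surname: Pereira before Tanaka.
Full order: Yilmaz, Adeyemi, Achebe, Ivanova, Marchetti, Pereira, Tanaka.

Yilmaz, Adeyemi, Achebe, Ivanova, Marchetti, Pereira, Tanaka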